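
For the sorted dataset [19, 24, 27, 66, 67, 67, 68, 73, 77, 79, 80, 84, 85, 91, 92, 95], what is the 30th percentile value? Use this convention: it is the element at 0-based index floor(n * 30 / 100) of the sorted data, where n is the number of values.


The dataset has n = 16 elements.
Index = floor(16 * 30 / 100) = floor(480 / 100) = floor(4.8) = 4
Counting from index 0 in the sorted data, the element at index 4 is 67.
Final answer: 67


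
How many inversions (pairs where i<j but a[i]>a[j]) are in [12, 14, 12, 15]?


For each element, count the later elements that are smaller than it:
  12 (index 0): smaller elements after it = [] -> 0
  14 (index 1): smaller elements after it = [12] -> 1
  12 (index 2): smaller elements after it = [] -> 0
Total inversions = 0 + 1 + 0 = 1
Final answer: 1


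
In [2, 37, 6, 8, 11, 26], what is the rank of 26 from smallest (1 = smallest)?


Sort ascending: [2, 6, 8, 11, 26, 37]
Find 26 in the sorted list.
26 is at position 5 (1-indexed).
Final answer: 5


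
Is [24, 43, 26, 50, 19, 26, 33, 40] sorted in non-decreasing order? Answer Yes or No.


Check consecutive pairs:
  24 <= 43? True
  43 <= 26? False
  26 <= 50? True
  50 <= 19? False
  19 <= 26? True
  26 <= 33? True
  33 <= 40? True
2 consecutive pair(s) are out of order, so the list is not sorted.
Final answer: No


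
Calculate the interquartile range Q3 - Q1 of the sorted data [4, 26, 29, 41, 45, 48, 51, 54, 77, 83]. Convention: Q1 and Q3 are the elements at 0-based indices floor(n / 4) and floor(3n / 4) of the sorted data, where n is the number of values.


The data has n = 10 elements.
Q1 index = floor(10 / 4) = floor(2.5) = 2; Q3 index = floor(3 * 10 / 4) = floor(7.5) = 7
Q1 = element at index 2 = 29
Q3 = element at index 7 = 54
IQR = 54 - 29 = 25
Final answer: 25


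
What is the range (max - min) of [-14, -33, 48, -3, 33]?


Maximum value: 48
Minimum value: -33
Range = 48 - (-33) = 81
Final answer: 81


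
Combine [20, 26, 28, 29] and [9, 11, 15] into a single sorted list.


List A: [20, 26, 28, 29]
List B: [9, 11, 15]
Repeatedly compare the front elements and take the smaller:
  20 vs 9 -> take 9
  20 vs 11 -> take 11
  20 vs 15 -> take 15
  B is exhausted; append the rest of A: [20, 26, 28, 29]
Final answer: [9, 11, 15, 20, 26, 28, 29]


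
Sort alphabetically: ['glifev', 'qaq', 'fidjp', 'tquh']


Compare strings character by character (the first differing letter decides):
  'fidjp' < 'glifev' since 'f' < 'g' at position 1
  'glifev' < 'qaq' since 'g' < 'q' at position 1
  'qaq' < 'tquh' since 'q' < 't' at position 1
Chaining these comparisons gives the alphabetical order.
Final answer: ['fidjp', 'glifev', 'qaq', 'tquh']


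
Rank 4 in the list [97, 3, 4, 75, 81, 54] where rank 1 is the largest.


Sort descending: [97, 81, 75, 54, 4, 3]
Find 4 in the sorted list.
4 is at position 5.
Final answer: 5


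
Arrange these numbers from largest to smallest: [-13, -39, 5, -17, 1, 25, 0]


Original list: [-13, -39, 5, -17, 1, 25, 0]
Repeatedly take the largest remaining element:
  Remaining [-13, -39, 5, -17, 1, 25, 0] -> largest is 25
  Remaining [-13, -39, 5, -17, 1, 0] -> largest is 5
  Remaining [-13, -39, -17, 1, 0] -> largest is 1
  Remaining [-13, -39, -17, 0] -> largest is 0
  Remaining [-13, -39, -17] -> largest is -13
  Remaining [-39, -17] -> largest is -17
  Remaining [-39] -> largest is -39
Collecting the picks in order gives the descending list.
Final answer: [25, 5, 1, 0, -13, -17, -39]


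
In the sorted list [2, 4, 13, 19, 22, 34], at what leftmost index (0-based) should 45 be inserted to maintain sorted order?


List is sorted: [2, 4, 13, 19, 22, 34]
We need the leftmost position where 45 can be inserted, i.e. the first index whose element is >= 45 (or the end of the list if none is).
Binary search with low=0, high=6 (0-based indices):
  low=0, high=6, mid=3: a[3]=19 < 45, so low = 4
  low=4, high=6, mid=5: a[5]=34 < 45, so low = 6
Now low = high = 6, so the insertion index is 6.
Final answer: 6


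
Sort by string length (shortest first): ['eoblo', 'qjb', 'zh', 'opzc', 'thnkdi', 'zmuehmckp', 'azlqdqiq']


Compute lengths:
  'eoblo' has length 5
  'qjb' has length 3
  'zh' has length 2
  'opzc' has length 4
  'thnkdi' has length 6
  'zmuehmckp' has length 9
  'azlqdqiq' has length 8
Lengths in increasing order: 2 < 3 < 4 < 5 < 6 < 8 < 9
Listing the words in that order gives the answer.
Final answer: ['zh', 'qjb', 'opzc', 'eoblo', 'thnkdi', 'azlqdqiq', 'zmuehmckp']


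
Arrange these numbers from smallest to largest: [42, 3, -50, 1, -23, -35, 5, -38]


Original list: [42, 3, -50, 1, -23, -35, 5, -38]
Repeatedly take the smallest remaining element:
  Remaining [42, 3, -50, 1, -23, -35, 5, -38] -> smallest is -50
  Remaining [42, 3, 1, -23, -35, 5, -38] -> smallest is -38
  Remaining [42, 3, 1, -23, -35, 5] -> smallest is -35
  Remaining [42, 3, 1, -23, 5] -> smallest is -23
  Remaining [42, 3, 1, 5] -> smallest is 1
  Remaining [42, 3, 5] -> smallest is 3
  Remaining [42, 5] -> smallest is 5
  Remaining [42] -> smallest is 42
Collecting the picks in order gives the sorted list.
Final answer: [-50, -38, -35, -23, 1, 3, 5, 42]


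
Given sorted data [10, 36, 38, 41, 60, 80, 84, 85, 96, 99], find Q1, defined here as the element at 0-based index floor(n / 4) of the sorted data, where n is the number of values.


The list has n = 10 elements.
Q1 index = floor(10 / 4) = floor(2.5) = 2
Counting from index 0 in the sorted data, the element at index 2 is 38.
Final answer: 38


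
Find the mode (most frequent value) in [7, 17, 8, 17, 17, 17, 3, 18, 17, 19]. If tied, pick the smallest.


Count the frequency of each value:
  3 appears 1 time(s)
  7 appears 1 time(s)
  8 appears 1 time(s)
  17 appears 5 time(s)
  18 appears 1 time(s)
  19 appears 1 time(s)
Maximum frequency is 5.
Only 17 reaches that frequency, so it is the mode.
Final answer: 17


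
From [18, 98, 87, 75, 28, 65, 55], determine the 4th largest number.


Sort descending: [98, 87, 75, 65, 55, 28, 18]
The 4th element (1-indexed) is at index 3.
Value = 65
Final answer: 65


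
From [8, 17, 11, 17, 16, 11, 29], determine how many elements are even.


Check each element:
  8 is even
  17 is odd
  11 is odd
  17 is odd
  16 is even
  11 is odd
  29 is odd
Evens: [8, 16]
Count of evens = 2
Final answer: 2


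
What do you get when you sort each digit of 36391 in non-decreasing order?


The number 36391 has digits: 3, 6, 3, 9, 1
Sorted: 1, 3, 3, 6, 9
Joining the sorted digits gives the result.
Final answer: 13369


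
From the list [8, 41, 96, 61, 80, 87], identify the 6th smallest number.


Sort ascending: [8, 41, 61, 80, 87, 96]
The 6th element (1-indexed) is at index 5.
Value = 96
Final answer: 96


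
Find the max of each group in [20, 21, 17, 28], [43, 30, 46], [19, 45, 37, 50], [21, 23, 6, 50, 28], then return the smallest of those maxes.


Find max of each group:
  Group 1: [20, 21, 17, 28] -> max = 28
  Group 2: [43, 30, 46] -> max = 46
  Group 3: [19, 45, 37, 50] -> max = 50
  Group 4: [21, 23, 6, 50, 28] -> max = 50
Maxes: [28, 46, 50, 50]
Minimum of maxes = 28
Final answer: 28


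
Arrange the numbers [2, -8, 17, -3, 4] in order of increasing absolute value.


Compute absolute values:
  |2| = 2
  |-8| = 8
  |17| = 17
  |-3| = 3
  |4| = 4
Absolute values in increasing order: 2 < 3 < 4 < 8 < 17
Listing the original numbers in that order gives the answer.
Final answer: [2, -3, 4, -8, 17]


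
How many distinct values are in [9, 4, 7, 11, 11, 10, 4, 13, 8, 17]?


List all unique values:
Distinct values: [4, 7, 8, 9, 10, 11, 13, 17]
Count = 8
Final answer: 8


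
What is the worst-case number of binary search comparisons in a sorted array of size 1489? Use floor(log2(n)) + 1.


Binary search halves the search space each step.
Maximum comparisons = floor(log2(1489)) + 1
log2(1489) = 10.5401
floor(log2(1489)) = 10, so 10 + 1 = 11
Final answer: 11


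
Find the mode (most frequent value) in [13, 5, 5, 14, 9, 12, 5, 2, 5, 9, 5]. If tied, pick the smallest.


Count the frequency of each value:
  2 appears 1 time(s)
  5 appears 5 time(s)
  9 appears 2 time(s)
  12 appears 1 time(s)
  13 appears 1 time(s)
  14 appears 1 time(s)
Maximum frequency is 5.
Only 5 reaches that frequency, so it is the mode.
Final answer: 5


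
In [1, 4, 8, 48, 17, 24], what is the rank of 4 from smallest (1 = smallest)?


Sort ascending: [1, 4, 8, 17, 24, 48]
Find 4 in the sorted list.
4 is at position 2 (1-indexed).
Final answer: 2


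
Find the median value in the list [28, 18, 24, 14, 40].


First, sort the list: [14, 18, 24, 28, 40]
The list has 5 elements (odd count).
The middle index is 2 (0-based), and the element there is 24.
Final answer: 24


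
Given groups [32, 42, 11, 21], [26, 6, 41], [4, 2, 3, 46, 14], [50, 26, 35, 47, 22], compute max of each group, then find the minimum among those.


Find max of each group:
  Group 1: [32, 42, 11, 21] -> max = 42
  Group 2: [26, 6, 41] -> max = 41
  Group 3: [4, 2, 3, 46, 14] -> max = 46
  Group 4: [50, 26, 35, 47, 22] -> max = 50
Maxes: [42, 41, 46, 50]
Minimum of maxes = 41
Final answer: 41


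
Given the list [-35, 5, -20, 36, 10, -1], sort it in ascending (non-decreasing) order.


Original list: [-35, 5, -20, 36, 10, -1]
Repeatedly take the smallest remaining element:
  Remaining [-35, 5, -20, 36, 10, -1] -> smallest is -35
  Remaining [5, -20, 36, 10, -1] -> smallest is -20
  Remaining [5, 36, 10, -1] -> smallest is -1
  Remaining [5, 36, 10] -> smallest is 5
  Remaining [36, 10] -> smallest is 10
  Remaining [36] -> smallest is 36
Collecting the picks in order gives the sorted list.
Final answer: [-35, -20, -1, 5, 10, 36]


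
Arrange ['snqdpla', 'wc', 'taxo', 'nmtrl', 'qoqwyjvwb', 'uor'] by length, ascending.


Compute lengths:
  'snqdpla' has length 7
  'wc' has length 2
  'taxo' has length 4
  'nmtrl' has length 5
  'qoqwyjvwb' has length 9
  'uor' has length 3
Lengths in increasing order: 2 < 3 < 4 < 5 < 7 < 9
Listing the words in that order gives the answer.
Final answer: ['wc', 'uor', 'taxo', 'nmtrl', 'snqdpla', 'qoqwyjvwb']


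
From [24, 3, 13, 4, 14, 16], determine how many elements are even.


Check each element:
  24 is even
  3 is odd
  13 is odd
  4 is even
  14 is even
  16 is even
Evens: [24, 4, 14, 16]
Count of evens = 4
Final answer: 4


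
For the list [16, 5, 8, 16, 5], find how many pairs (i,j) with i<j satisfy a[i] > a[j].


For each element, count the later elements that are smaller than it:
  16 (index 0): smaller elements after it = [5, 8, 5] -> 3
  5 (index 1): smaller elements after it = [] -> 0
  8 (index 2): smaller elements after it = [5] -> 1
  16 (index 3): smaller elements after it = [5] -> 1
Total inversions = 3 + 0 + 1 + 1 = 5
Final answer: 5


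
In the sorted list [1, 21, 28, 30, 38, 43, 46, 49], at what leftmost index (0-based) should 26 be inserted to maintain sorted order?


List is sorted: [1, 21, 28, 30, 38, 43, 46, 49]
We need the leftmost position where 26 can be inserted, i.e. the first index whose element is >= 26 (or the end of the list if none is).
Binary search with low=0, high=8 (0-based indices):
  low=0, high=8, mid=4: a[4]=38 >= 26, so high = 4
  low=0, high=4, mid=2: a[2]=28 >= 26, so high = 2
  low=0, high=2, mid=1: a[1]=21 < 26, so low = 2
Now low = high = 2, so the insertion index is 2.
Final answer: 2


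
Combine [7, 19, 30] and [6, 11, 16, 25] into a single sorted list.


List A: [7, 19, 30]
List B: [6, 11, 16, 25]
Repeatedly compare the front elements and take the smaller:
  7 vs 6 -> take 6
  7 vs 11 -> take 7
  19 vs 11 -> take 11
  19 vs 16 -> take 16
  19 vs 25 -> take 19
  30 vs 25 -> take 25
  B is exhausted; append the rest of A: [30]
Final answer: [6, 7, 11, 16, 19, 25, 30]


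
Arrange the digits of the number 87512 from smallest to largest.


The number 87512 has digits: 8, 7, 5, 1, 2
Sorted: 1, 2, 5, 7, 8
Joining the sorted digits gives the result.
Final answer: 12578


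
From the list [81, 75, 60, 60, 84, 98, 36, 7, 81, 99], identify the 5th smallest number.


Sort ascending: [7, 36, 60, 60, 75, 81, 81, 84, 98, 99]
The 5th element (1-indexed) is at index 4.
Value = 75
Final answer: 75


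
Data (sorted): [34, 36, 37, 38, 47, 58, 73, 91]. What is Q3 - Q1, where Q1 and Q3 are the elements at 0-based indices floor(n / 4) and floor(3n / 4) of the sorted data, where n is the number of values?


The data has n = 8 elements.
Q1 index = floor(8 / 4) = floor(2) = 2; Q3 index = floor(3 * 8 / 4) = floor(6) = 6
Q1 = element at index 2 = 37
Q3 = element at index 6 = 73
IQR = 73 - 37 = 36
Final answer: 36


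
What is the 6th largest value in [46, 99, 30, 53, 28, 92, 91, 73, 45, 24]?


Sort descending: [99, 92, 91, 73, 53, 46, 45, 30, 28, 24]
The 6th element (1-indexed) is at index 5.
Value = 46
Final answer: 46


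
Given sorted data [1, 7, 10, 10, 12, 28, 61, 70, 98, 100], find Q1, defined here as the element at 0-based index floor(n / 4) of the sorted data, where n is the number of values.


The list has n = 10 elements.
Q1 index = floor(10 / 4) = floor(2.5) = 2
Counting from index 0 in the sorted data, the element at index 2 is 10.
Final answer: 10


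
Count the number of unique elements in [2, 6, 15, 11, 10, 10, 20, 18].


List all unique values:
Distinct values: [2, 6, 10, 11, 15, 18, 20]
Count = 7
Final answer: 7


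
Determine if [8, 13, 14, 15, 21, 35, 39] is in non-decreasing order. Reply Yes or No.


Check consecutive pairs:
  8 <= 13? True
  13 <= 14? True
  14 <= 15? True
  15 <= 21? True
  21 <= 35? True
  35 <= 39? True
Every consecutive pair is in order, so the list is non-decreasing.
Final answer: Yes


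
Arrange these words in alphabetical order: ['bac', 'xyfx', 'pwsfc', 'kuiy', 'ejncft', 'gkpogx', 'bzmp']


Compare strings character by character (the first differing letter decides):
  'bac' < 'bzmp' since 'a' < 'z' at position 2
  'bzmp' < 'ejncft' since 'b' < 'e' at position 1
  'ejncft' < 'gkpogx' since 'e' < 'g' at position 1
  'gkpogx' < 'kuiy' since 'g' < 'k' at position 1
  'kuiy' < 'pwsfc' since 'k' < 'p' at position 1
  'pwsfc' < 'xyfx' since 'p' < 'x' at position 1
Chaining these comparisons gives the alphabetical order.
Final answer: ['bac', 'bzmp', 'ejncft', 'gkpogx', 'kuiy', 'pwsfc', 'xyfx']


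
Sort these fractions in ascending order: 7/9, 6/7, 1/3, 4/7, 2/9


Convert to decimal for comparison:
  7/9 = 0.7778
  6/7 = 0.8571
  1/3 = 0.3333
  4/7 = 0.5714
  2/9 = 0.2222
Decimals in increasing order: 0.2222 < 0.3333 < 0.5714 < 0.7778 < 0.8571
Writing each back as its fraction gives the sorted order.
Final answer: 2/9, 1/3, 4/7, 7/9, 6/7


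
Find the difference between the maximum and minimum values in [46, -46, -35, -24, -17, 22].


Maximum value: 46
Minimum value: -46
Range = 46 - (-46) = 92
Final answer: 92


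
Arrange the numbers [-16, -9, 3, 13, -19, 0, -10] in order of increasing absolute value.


Compute absolute values:
  |-16| = 16
  |-9| = 9
  |3| = 3
  |13| = 13
  |-19| = 19
  |0| = 0
  |-10| = 10
Absolute values in increasing order: 0 < 3 < 9 < 10 < 13 < 16 < 19
Listing the original numbers in that order gives the answer.
Final answer: [0, 3, -9, -10, 13, -16, -19]


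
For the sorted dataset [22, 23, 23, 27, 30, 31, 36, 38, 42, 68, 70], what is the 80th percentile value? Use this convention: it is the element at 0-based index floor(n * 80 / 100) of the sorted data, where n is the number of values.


The dataset has n = 11 elements.
Index = floor(11 * 80 / 100) = floor(880 / 100) = floor(8.8) = 8
Counting from index 0 in the sorted data, the element at index 8 is 42.
Final answer: 42


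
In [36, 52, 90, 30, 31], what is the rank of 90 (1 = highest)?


Sort descending: [90, 52, 36, 31, 30]
Find 90 in the sorted list.
90 is at position 1.
Final answer: 1


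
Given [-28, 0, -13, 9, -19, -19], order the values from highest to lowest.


Original list: [-28, 0, -13, 9, -19, -19]
Repeatedly take the largest remaining element:
  Remaining [-28, 0, -13, 9, -19, -19] -> largest is 9
  Remaining [-28, 0, -13, -19, -19] -> largest is 0
  Remaining [-28, -13, -19, -19] -> largest is -13
  Remaining [-28, -19, -19] -> largest is -19
  Remaining [-28, -19] -> largest is -19
  Remaining [-28] -> largest is -28
Collecting the picks in order gives the descending list.
Final answer: [9, 0, -13, -19, -19, -28]


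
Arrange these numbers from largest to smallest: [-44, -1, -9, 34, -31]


Original list: [-44, -1, -9, 34, -31]
Repeatedly take the largest remaining element:
  Remaining [-44, -1, -9, 34, -31] -> largest is 34
  Remaining [-44, -1, -9, -31] -> largest is -1
  Remaining [-44, -9, -31] -> largest is -9
  Remaining [-44, -31] -> largest is -31
  Remaining [-44] -> largest is -44
Collecting the picks in order gives the descending list.
Final answer: [34, -1, -9, -31, -44]


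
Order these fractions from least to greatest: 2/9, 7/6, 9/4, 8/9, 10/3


Convert to decimal for comparison:
  2/9 = 0.2222
  7/6 = 1.1667
  9/4 = 2.25
  8/9 = 0.8889
  10/3 = 3.3333
Decimals in increasing order: 0.2222 < 0.8889 < 1.1667 < 2.25 < 3.3333
Writing each back as its fraction gives the sorted order.
Final answer: 2/9, 8/9, 7/6, 9/4, 10/3


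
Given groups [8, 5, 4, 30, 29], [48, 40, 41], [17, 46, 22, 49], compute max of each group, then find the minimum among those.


Find max of each group:
  Group 1: [8, 5, 4, 30, 29] -> max = 30
  Group 2: [48, 40, 41] -> max = 48
  Group 3: [17, 46, 22, 49] -> max = 49
Maxes: [30, 48, 49]
Minimum of maxes = 30
Final answer: 30


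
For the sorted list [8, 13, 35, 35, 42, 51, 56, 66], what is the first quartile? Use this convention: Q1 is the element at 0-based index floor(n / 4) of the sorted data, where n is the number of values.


The list has n = 8 elements.
Q1 index = floor(8 / 4) = floor(2) = 2
Counting from index 0 in the sorted data, the element at index 2 is 35.
Final answer: 35


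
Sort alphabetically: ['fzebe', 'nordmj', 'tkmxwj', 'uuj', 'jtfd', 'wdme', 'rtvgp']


Compare strings character by character (the first differing letter decides):
  'fzebe' < 'jtfd' since 'f' < 'j' at position 1
  'jtfd' < 'nordmj' since 'j' < 'n' at position 1
  'nordmj' < 'rtvgp' since 'n' < 'r' at position 1
  'rtvgp' < 'tkmxwj' since 'r' < 't' at position 1
  'tkmxwj' < 'uuj' since 't' < 'u' at position 1
  'uuj' < 'wdme' since 'u' < 'w' at position 1
Chaining these comparisons gives the alphabetical order.
Final answer: ['fzebe', 'jtfd', 'nordmj', 'rtvgp', 'tkmxwj', 'uuj', 'wdme']


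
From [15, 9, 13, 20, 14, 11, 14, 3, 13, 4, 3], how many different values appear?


List all unique values:
Distinct values: [3, 4, 9, 11, 13, 14, 15, 20]
Count = 8
Final answer: 8


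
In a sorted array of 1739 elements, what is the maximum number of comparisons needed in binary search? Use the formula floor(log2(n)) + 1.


Binary search halves the search space each step.
Maximum comparisons = floor(log2(1739)) + 1
log2(1739) = 10.764
floor(log2(1739)) = 10, so 10 + 1 = 11
Final answer: 11


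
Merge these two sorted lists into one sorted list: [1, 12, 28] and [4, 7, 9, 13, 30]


List A: [1, 12, 28]
List B: [4, 7, 9, 13, 30]
Repeatedly compare the front elements and take the smaller:
  1 vs 4 -> take 1
  12 vs 4 -> take 4
  12 vs 7 -> take 7
  12 vs 9 -> take 9
  12 vs 13 -> take 12
  28 vs 13 -> take 13
  28 vs 30 -> take 28
  A is exhausted; append the rest of B: [30]
Final answer: [1, 4, 7, 9, 12, 13, 28, 30]


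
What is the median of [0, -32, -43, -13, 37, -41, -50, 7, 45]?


First, sort the list: [-50, -43, -41, -32, -13, 0, 7, 37, 45]
The list has 9 elements (odd count).
The middle index is 4 (0-based), and the element there is -13.
Final answer: -13


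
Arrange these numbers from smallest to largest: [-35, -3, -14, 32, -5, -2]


Original list: [-35, -3, -14, 32, -5, -2]
Repeatedly take the smallest remaining element:
  Remaining [-35, -3, -14, 32, -5, -2] -> smallest is -35
  Remaining [-3, -14, 32, -5, -2] -> smallest is -14
  Remaining [-3, 32, -5, -2] -> smallest is -5
  Remaining [-3, 32, -2] -> smallest is -3
  Remaining [32, -2] -> smallest is -2
  Remaining [32] -> smallest is 32
Collecting the picks in order gives the sorted list.
Final answer: [-35, -14, -5, -3, -2, 32]


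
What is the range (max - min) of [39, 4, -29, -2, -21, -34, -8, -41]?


Maximum value: 39
Minimum value: -41
Range = 39 - (-41) = 80
Final answer: 80


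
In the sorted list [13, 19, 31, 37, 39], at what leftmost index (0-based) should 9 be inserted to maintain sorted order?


List is sorted: [13, 19, 31, 37, 39]
We need the leftmost position where 9 can be inserted, i.e. the first index whose element is >= 9 (or the end of the list if none is).
Binary search with low=0, high=5 (0-based indices):
  low=0, high=5, mid=2: a[2]=31 >= 9, so high = 2
  low=0, high=2, mid=1: a[1]=19 >= 9, so high = 1
  low=0, high=1, mid=0: a[0]=13 >= 9, so high = 0
Now low = high = 0, so the insertion index is 0.
Final answer: 0


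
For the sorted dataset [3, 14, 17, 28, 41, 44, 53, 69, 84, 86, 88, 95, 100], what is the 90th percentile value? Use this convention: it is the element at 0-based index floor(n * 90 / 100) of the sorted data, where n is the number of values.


The dataset has n = 13 elements.
Index = floor(13 * 90 / 100) = floor(1170 / 100) = floor(11.7) = 11
Counting from index 0 in the sorted data, the element at index 11 is 95.
Final answer: 95


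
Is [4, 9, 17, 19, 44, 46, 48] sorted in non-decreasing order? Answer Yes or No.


Check consecutive pairs:
  4 <= 9? True
  9 <= 17? True
  17 <= 19? True
  19 <= 44? True
  44 <= 46? True
  46 <= 48? True
Every consecutive pair is in order, so the list is non-decreasing.
Final answer: Yes


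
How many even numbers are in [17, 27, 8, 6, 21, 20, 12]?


Check each element:
  17 is odd
  27 is odd
  8 is even
  6 is even
  21 is odd
  20 is even
  12 is even
Evens: [8, 6, 20, 12]
Count of evens = 4
Final answer: 4


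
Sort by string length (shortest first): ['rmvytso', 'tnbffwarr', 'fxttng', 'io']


Compute lengths:
  'rmvytso' has length 7
  'tnbffwarr' has length 9
  'fxttng' has length 6
  'io' has length 2
Lengths in increasing order: 2 < 6 < 7 < 9
Listing the words in that order gives the answer.
Final answer: ['io', 'fxttng', 'rmvytso', 'tnbffwarr']


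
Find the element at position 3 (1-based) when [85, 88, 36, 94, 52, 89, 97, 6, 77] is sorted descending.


Sort descending: [97, 94, 89, 88, 85, 77, 52, 36, 6]
The 3rd element (1-indexed) is at index 2.
Value = 89
Final answer: 89


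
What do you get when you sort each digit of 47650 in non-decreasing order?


The number 47650 has digits: 4, 7, 6, 5, 0
Sorted: 0, 4, 5, 6, 7
Joining the sorted digits gives the result.
Final answer: 04567


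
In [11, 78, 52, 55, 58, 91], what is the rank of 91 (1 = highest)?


Sort descending: [91, 78, 58, 55, 52, 11]
Find 91 in the sorted list.
91 is at position 1.
Final answer: 1


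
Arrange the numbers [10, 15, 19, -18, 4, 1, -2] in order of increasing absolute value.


Compute absolute values:
  |10| = 10
  |15| = 15
  |19| = 19
  |-18| = 18
  |4| = 4
  |1| = 1
  |-2| = 2
Absolute values in increasing order: 1 < 2 < 4 < 10 < 15 < 18 < 19
Listing the original numbers in that order gives the answer.
Final answer: [1, -2, 4, 10, 15, -18, 19]


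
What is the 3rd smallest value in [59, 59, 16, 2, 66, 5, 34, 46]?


Sort ascending: [2, 5, 16, 34, 46, 59, 59, 66]
The 3rd element (1-indexed) is at index 2.
Value = 16
Final answer: 16


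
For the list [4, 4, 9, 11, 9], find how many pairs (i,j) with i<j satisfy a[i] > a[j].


For each element, count the later elements that are smaller than it:
  4 (index 0): smaller elements after it = [] -> 0
  4 (index 1): smaller elements after it = [] -> 0
  9 (index 2): smaller elements after it = [] -> 0
  11 (index 3): smaller elements after it = [9] -> 1
Total inversions = 0 + 0 + 0 + 1 = 1
Final answer: 1


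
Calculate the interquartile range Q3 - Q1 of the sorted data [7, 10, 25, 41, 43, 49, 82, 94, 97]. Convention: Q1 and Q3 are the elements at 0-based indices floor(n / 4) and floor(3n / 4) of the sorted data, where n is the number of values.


The data has n = 9 elements.
Q1 index = floor(9 / 4) = floor(2.25) = 2; Q3 index = floor(3 * 9 / 4) = floor(6.75) = 6
Q1 = element at index 2 = 25
Q3 = element at index 6 = 82
IQR = 82 - 25 = 57
Final answer: 57


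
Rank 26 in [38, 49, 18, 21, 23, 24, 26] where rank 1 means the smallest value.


Sort ascending: [18, 21, 23, 24, 26, 38, 49]
Find 26 in the sorted list.
26 is at position 5 (1-indexed).
Final answer: 5


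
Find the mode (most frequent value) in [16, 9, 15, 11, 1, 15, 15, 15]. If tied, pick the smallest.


Count the frequency of each value:
  1 appears 1 time(s)
  9 appears 1 time(s)
  11 appears 1 time(s)
  15 appears 4 time(s)
  16 appears 1 time(s)
Maximum frequency is 4.
Only 15 reaches that frequency, so it is the mode.
Final answer: 15


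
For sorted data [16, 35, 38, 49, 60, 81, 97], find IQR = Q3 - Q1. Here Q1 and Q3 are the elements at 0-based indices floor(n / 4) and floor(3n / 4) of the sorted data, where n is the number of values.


The data has n = 7 elements.
Q1 index = floor(7 / 4) = floor(1.75) = 1; Q3 index = floor(3 * 7 / 4) = floor(5.25) = 5
Q1 = element at index 1 = 35
Q3 = element at index 5 = 81
IQR = 81 - 35 = 46
Final answer: 46


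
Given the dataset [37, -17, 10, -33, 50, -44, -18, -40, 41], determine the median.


First, sort the list: [-44, -40, -33, -18, -17, 10, 37, 41, 50]
The list has 9 elements (odd count).
The middle index is 4 (0-based), and the element there is -17.
Final answer: -17


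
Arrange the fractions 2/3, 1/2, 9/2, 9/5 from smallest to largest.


Convert to decimal for comparison:
  2/3 = 0.6667
  1/2 = 0.5
  9/2 = 4.5
  9/5 = 1.8
Decimals in increasing order: 0.5 < 0.6667 < 1.8 < 4.5
Writing each back as its fraction gives the sorted order.
Final answer: 1/2, 2/3, 9/5, 9/2


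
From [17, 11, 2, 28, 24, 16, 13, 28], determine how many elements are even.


Check each element:
  17 is odd
  11 is odd
  2 is even
  28 is even
  24 is even
  16 is even
  13 is odd
  28 is even
Evens: [2, 28, 24, 16, 28]
Count of evens = 5
Final answer: 5


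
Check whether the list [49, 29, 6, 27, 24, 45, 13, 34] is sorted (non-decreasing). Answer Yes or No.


Check consecutive pairs:
  49 <= 29? False
  29 <= 6? False
  6 <= 27? True
  27 <= 24? False
  24 <= 45? True
  45 <= 13? False
  13 <= 34? True
4 consecutive pair(s) are out of order, so the list is not sorted.
Final answer: No


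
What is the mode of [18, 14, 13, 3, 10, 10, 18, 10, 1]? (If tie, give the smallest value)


Count the frequency of each value:
  1 appears 1 time(s)
  3 appears 1 time(s)
  10 appears 3 time(s)
  13 appears 1 time(s)
  14 appears 1 time(s)
  18 appears 2 time(s)
Maximum frequency is 3.
Only 10 reaches that frequency, so it is the mode.
Final answer: 10


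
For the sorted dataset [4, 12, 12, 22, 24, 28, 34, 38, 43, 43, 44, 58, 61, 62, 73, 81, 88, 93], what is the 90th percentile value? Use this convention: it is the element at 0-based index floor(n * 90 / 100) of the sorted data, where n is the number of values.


The dataset has n = 18 elements.
Index = floor(18 * 90 / 100) = floor(1620 / 100) = floor(16.2) = 16
Counting from index 0 in the sorted data, the element at index 16 is 88.
Final answer: 88


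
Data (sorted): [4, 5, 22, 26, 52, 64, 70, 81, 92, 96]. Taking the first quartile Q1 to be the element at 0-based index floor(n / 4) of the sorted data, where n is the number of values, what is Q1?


The list has n = 10 elements.
Q1 index = floor(10 / 4) = floor(2.5) = 2
Counting from index 0 in the sorted data, the element at index 2 is 22.
Final answer: 22


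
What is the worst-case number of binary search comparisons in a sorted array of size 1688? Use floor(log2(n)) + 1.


Binary search halves the search space each step.
Maximum comparisons = floor(log2(1688)) + 1
log2(1688) = 10.7211
floor(log2(1688)) = 10, so 10 + 1 = 11
Final answer: 11


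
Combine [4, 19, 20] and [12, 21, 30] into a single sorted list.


List A: [4, 19, 20]
List B: [12, 21, 30]
Repeatedly compare the front elements and take the smaller:
  4 vs 12 -> take 4
  19 vs 12 -> take 12
  19 vs 21 -> take 19
  20 vs 21 -> take 20
  A is exhausted; append the rest of B: [21, 30]
Final answer: [4, 12, 19, 20, 21, 30]


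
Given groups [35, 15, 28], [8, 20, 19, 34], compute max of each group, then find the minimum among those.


Find max of each group:
  Group 1: [35, 15, 28] -> max = 35
  Group 2: [8, 20, 19, 34] -> max = 34
Maxes: [35, 34]
Minimum of maxes = 34
Final answer: 34


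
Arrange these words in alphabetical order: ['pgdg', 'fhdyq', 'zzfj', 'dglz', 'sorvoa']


Compare strings character by character (the first differing letter decides):
  'dglz' < 'fhdyq' since 'd' < 'f' at position 1
  'fhdyq' < 'pgdg' since 'f' < 'p' at position 1
  'pgdg' < 'sorvoa' since 'p' < 's' at position 1
  'sorvoa' < 'zzfj' since 's' < 'z' at position 1
Chaining these comparisons gives the alphabetical order.
Final answer: ['dglz', 'fhdyq', 'pgdg', 'sorvoa', 'zzfj']


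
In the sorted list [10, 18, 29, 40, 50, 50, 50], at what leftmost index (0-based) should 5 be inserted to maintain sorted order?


List is sorted: [10, 18, 29, 40, 50, 50, 50]
We need the leftmost position where 5 can be inserted, i.e. the first index whose element is >= 5 (or the end of the list if none is).
Binary search with low=0, high=7 (0-based indices):
  low=0, high=7, mid=3: a[3]=40 >= 5, so high = 3
  low=0, high=3, mid=1: a[1]=18 >= 5, so high = 1
  low=0, high=1, mid=0: a[0]=10 >= 5, so high = 0
Now low = high = 0, so the insertion index is 0.
Final answer: 0


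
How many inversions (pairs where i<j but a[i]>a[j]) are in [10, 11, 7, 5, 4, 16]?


For each element, count the later elements that are smaller than it:
  10 (index 0): smaller elements after it = [7, 5, 4] -> 3
  11 (index 1): smaller elements after it = [7, 5, 4] -> 3
  7 (index 2): smaller elements after it = [5, 4] -> 2
  5 (index 3): smaller elements after it = [4] -> 1
  4 (index 4): smaller elements after it = [] -> 0
Total inversions = 3 + 3 + 2 + 1 + 0 = 9
Final answer: 9


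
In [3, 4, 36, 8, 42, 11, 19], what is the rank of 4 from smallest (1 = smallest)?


Sort ascending: [3, 4, 8, 11, 19, 36, 42]
Find 4 in the sorted list.
4 is at position 2 (1-indexed).
Final answer: 2


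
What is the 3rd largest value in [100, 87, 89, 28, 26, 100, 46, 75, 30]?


Sort descending: [100, 100, 89, 87, 75, 46, 30, 28, 26]
The 3rd element (1-indexed) is at index 2.
Value = 89
Final answer: 89


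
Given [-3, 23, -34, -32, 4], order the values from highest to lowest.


Original list: [-3, 23, -34, -32, 4]
Repeatedly take the largest remaining element:
  Remaining [-3, 23, -34, -32, 4] -> largest is 23
  Remaining [-3, -34, -32, 4] -> largest is 4
  Remaining [-3, -34, -32] -> largest is -3
  Remaining [-34, -32] -> largest is -32
  Remaining [-34] -> largest is -34
Collecting the picks in order gives the descending list.
Final answer: [23, 4, -3, -32, -34]


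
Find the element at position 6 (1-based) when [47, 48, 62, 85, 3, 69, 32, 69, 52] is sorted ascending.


Sort ascending: [3, 32, 47, 48, 52, 62, 69, 69, 85]
The 6th element (1-indexed) is at index 5.
Value = 62
Final answer: 62


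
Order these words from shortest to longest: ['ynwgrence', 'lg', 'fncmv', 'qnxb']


Compute lengths:
  'ynwgrence' has length 9
  'lg' has length 2
  'fncmv' has length 5
  'qnxb' has length 4
Lengths in increasing order: 2 < 4 < 5 < 9
Listing the words in that order gives the answer.
Final answer: ['lg', 'qnxb', 'fncmv', 'ynwgrence']


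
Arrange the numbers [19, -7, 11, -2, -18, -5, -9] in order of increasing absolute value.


Compute absolute values:
  |19| = 19
  |-7| = 7
  |11| = 11
  |-2| = 2
  |-18| = 18
  |-5| = 5
  |-9| = 9
Absolute values in increasing order: 2 < 5 < 7 < 9 < 11 < 18 < 19
Listing the original numbers in that order gives the answer.
Final answer: [-2, -5, -7, -9, 11, -18, 19]


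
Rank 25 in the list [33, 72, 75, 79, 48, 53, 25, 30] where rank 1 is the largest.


Sort descending: [79, 75, 72, 53, 48, 33, 30, 25]
Find 25 in the sorted list.
25 is at position 8.
Final answer: 8


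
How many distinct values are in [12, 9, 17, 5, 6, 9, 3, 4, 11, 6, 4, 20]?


List all unique values:
Distinct values: [3, 4, 5, 6, 9, 11, 12, 17, 20]
Count = 9
Final answer: 9


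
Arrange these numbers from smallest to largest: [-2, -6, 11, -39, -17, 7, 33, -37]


Original list: [-2, -6, 11, -39, -17, 7, 33, -37]
Repeatedly take the smallest remaining element:
  Remaining [-2, -6, 11, -39, -17, 7, 33, -37] -> smallest is -39
  Remaining [-2, -6, 11, -17, 7, 33, -37] -> smallest is -37
  Remaining [-2, -6, 11, -17, 7, 33] -> smallest is -17
  Remaining [-2, -6, 11, 7, 33] -> smallest is -6
  Remaining [-2, 11, 7, 33] -> smallest is -2
  Remaining [11, 7, 33] -> smallest is 7
  Remaining [11, 33] -> smallest is 11
  Remaining [33] -> smallest is 33
Collecting the picks in order gives the sorted list.
Final answer: [-39, -37, -17, -6, -2, 7, 11, 33]


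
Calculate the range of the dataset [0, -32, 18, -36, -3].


Maximum value: 18
Minimum value: -36
Range = 18 - (-36) = 54
Final answer: 54


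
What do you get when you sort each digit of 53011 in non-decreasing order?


The number 53011 has digits: 5, 3, 0, 1, 1
Sorted: 0, 1, 1, 3, 5
Joining the sorted digits gives the result.
Final answer: 01135


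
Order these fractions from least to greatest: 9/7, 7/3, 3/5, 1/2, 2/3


Convert to decimal for comparison:
  9/7 = 1.2857
  7/3 = 2.3333
  3/5 = 0.6
  1/2 = 0.5
  2/3 = 0.6667
Decimals in increasing order: 0.5 < 0.6 < 0.6667 < 1.2857 < 2.3333
Writing each back as its fraction gives the sorted order.
Final answer: 1/2, 3/5, 2/3, 9/7, 7/3


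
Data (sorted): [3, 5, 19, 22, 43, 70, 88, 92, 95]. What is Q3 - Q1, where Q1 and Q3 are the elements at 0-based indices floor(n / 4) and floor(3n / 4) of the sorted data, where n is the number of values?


The data has n = 9 elements.
Q1 index = floor(9 / 4) = floor(2.25) = 2; Q3 index = floor(3 * 9 / 4) = floor(6.75) = 6
Q1 = element at index 2 = 19
Q3 = element at index 6 = 88
IQR = 88 - 19 = 69
Final answer: 69


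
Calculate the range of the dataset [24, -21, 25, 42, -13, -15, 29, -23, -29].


Maximum value: 42
Minimum value: -29
Range = 42 - (-29) = 71
Final answer: 71


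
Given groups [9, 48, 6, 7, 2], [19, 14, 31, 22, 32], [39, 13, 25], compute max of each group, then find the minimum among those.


Find max of each group:
  Group 1: [9, 48, 6, 7, 2] -> max = 48
  Group 2: [19, 14, 31, 22, 32] -> max = 32
  Group 3: [39, 13, 25] -> max = 39
Maxes: [48, 32, 39]
Minimum of maxes = 32
Final answer: 32


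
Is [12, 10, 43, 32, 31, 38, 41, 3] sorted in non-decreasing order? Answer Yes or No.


Check consecutive pairs:
  12 <= 10? False
  10 <= 43? True
  43 <= 32? False
  32 <= 31? False
  31 <= 38? True
  38 <= 41? True
  41 <= 3? False
4 consecutive pair(s) are out of order, so the list is not sorted.
Final answer: No


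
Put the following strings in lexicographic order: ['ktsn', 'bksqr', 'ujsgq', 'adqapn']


Compare strings character by character (the first differing letter decides):
  'adqapn' < 'bksqr' since 'a' < 'b' at position 1
  'bksqr' < 'ktsn' since 'b' < 'k' at position 1
  'ktsn' < 'ujsgq' since 'k' < 'u' at position 1
Chaining these comparisons gives the alphabetical order.
Final answer: ['adqapn', 'bksqr', 'ktsn', 'ujsgq']


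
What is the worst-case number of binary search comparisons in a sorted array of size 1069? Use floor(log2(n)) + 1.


Binary search halves the search space each step.
Maximum comparisons = floor(log2(1069)) + 1
log2(1069) = 10.062
floor(log2(1069)) = 10, so 10 + 1 = 11
Final answer: 11


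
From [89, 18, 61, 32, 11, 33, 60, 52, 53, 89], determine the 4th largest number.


Sort descending: [89, 89, 61, 60, 53, 52, 33, 32, 18, 11]
The 4th element (1-indexed) is at index 3.
Value = 60
Final answer: 60


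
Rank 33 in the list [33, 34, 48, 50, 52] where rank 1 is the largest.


Sort descending: [52, 50, 48, 34, 33]
Find 33 in the sorted list.
33 is at position 5.
Final answer: 5


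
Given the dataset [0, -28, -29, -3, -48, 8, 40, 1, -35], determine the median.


First, sort the list: [-48, -35, -29, -28, -3, 0, 1, 8, 40]
The list has 9 elements (odd count).
The middle index is 4 (0-based), and the element there is -3.
Final answer: -3


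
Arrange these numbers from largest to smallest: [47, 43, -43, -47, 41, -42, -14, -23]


Original list: [47, 43, -43, -47, 41, -42, -14, -23]
Repeatedly take the largest remaining element:
  Remaining [47, 43, -43, -47, 41, -42, -14, -23] -> largest is 47
  Remaining [43, -43, -47, 41, -42, -14, -23] -> largest is 43
  Remaining [-43, -47, 41, -42, -14, -23] -> largest is 41
  Remaining [-43, -47, -42, -14, -23] -> largest is -14
  Remaining [-43, -47, -42, -23] -> largest is -23
  Remaining [-43, -47, -42] -> largest is -42
  Remaining [-43, -47] -> largest is -43
  Remaining [-47] -> largest is -47
Collecting the picks in order gives the descending list.
Final answer: [47, 43, 41, -14, -23, -42, -43, -47]


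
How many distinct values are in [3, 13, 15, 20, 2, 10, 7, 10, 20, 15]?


List all unique values:
Distinct values: [2, 3, 7, 10, 13, 15, 20]
Count = 7
Final answer: 7


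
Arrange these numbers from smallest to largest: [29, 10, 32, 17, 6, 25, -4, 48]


Original list: [29, 10, 32, 17, 6, 25, -4, 48]
Repeatedly take the smallest remaining element:
  Remaining [29, 10, 32, 17, 6, 25, -4, 48] -> smallest is -4
  Remaining [29, 10, 32, 17, 6, 25, 48] -> smallest is 6
  Remaining [29, 10, 32, 17, 25, 48] -> smallest is 10
  Remaining [29, 32, 17, 25, 48] -> smallest is 17
  Remaining [29, 32, 25, 48] -> smallest is 25
  Remaining [29, 32, 48] -> smallest is 29
  Remaining [32, 48] -> smallest is 32
  Remaining [48] -> smallest is 48
Collecting the picks in order gives the sorted list.
Final answer: [-4, 6, 10, 17, 25, 29, 32, 48]


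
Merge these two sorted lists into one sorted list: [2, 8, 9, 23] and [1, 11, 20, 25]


List A: [2, 8, 9, 23]
List B: [1, 11, 20, 25]
Repeatedly compare the front elements and take the smaller:
  2 vs 1 -> take 1
  2 vs 11 -> take 2
  8 vs 11 -> take 8
  9 vs 11 -> take 9
  23 vs 11 -> take 11
  23 vs 20 -> take 20
  23 vs 25 -> take 23
  A is exhausted; append the rest of B: [25]
Final answer: [1, 2, 8, 9, 11, 20, 23, 25]


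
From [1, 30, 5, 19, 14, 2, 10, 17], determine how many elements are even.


Check each element:
  1 is odd
  30 is even
  5 is odd
  19 is odd
  14 is even
  2 is even
  10 is even
  17 is odd
Evens: [30, 14, 2, 10]
Count of evens = 4
Final answer: 4


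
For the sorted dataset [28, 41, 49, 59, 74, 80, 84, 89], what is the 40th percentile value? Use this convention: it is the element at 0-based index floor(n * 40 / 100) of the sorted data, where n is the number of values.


The dataset has n = 8 elements.
Index = floor(8 * 40 / 100) = floor(320 / 100) = floor(3.2) = 3
Counting from index 0 in the sorted data, the element at index 3 is 59.
Final answer: 59


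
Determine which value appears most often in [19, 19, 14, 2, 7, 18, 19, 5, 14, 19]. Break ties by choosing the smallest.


Count the frequency of each value:
  2 appears 1 time(s)
  5 appears 1 time(s)
  7 appears 1 time(s)
  14 appears 2 time(s)
  18 appears 1 time(s)
  19 appears 4 time(s)
Maximum frequency is 4.
Only 19 reaches that frequency, so it is the mode.
Final answer: 19


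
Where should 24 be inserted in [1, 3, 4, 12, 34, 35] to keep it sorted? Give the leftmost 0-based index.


List is sorted: [1, 3, 4, 12, 34, 35]
We need the leftmost position where 24 can be inserted, i.e. the first index whose element is >= 24 (or the end of the list if none is).
Binary search with low=0, high=6 (0-based indices):
  low=0, high=6, mid=3: a[3]=12 < 24, so low = 4
  low=4, high=6, mid=5: a[5]=35 >= 24, so high = 5
  low=4, high=5, mid=4: a[4]=34 >= 24, so high = 4
Now low = high = 4, so the insertion index is 4.
Final answer: 4
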